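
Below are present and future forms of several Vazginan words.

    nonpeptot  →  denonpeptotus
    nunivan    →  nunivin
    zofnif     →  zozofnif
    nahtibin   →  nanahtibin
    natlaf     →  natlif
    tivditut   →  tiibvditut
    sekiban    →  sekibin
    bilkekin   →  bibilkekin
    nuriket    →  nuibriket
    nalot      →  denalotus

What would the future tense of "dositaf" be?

dositif

natlaf and zofnif both end in -f yet inflect differently (natlif, zozofnif), so the final letter is not what conditions the rule; the last vowel is.
"dositaf" has last vowel 'a'. The stems whose last vowel is 'a' (sekiban → sekibin, natlaf → natlif, nunivan → nunivin) change the last vowel to 'i'.
The other patterns: stems whose last vowel is 'e' or 'u' insert -ib- after the first vowel; stems whose last vowel is 'i' repeat the first consonant+vowel as a prefix; stems whose last vowel is 'o' add de- … -us around the stem.
So dositaf → dositif.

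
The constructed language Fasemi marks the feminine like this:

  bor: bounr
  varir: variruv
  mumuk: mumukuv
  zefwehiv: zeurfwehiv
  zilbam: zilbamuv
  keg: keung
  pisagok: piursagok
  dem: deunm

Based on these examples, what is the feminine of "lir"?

dem and zilbam both end in -m yet inflect differently (deunm, zilbamuv), so the final letter is not what conditions the rule; the number of vowels is.
"lir" has 1 vowel. The stems with 1 vowel (bor → bounr, dem → deunm, keg → keung) insert -un- after the first vowel.
The other patterns: stems with 2 vowels add -uv; stems with 3 vowels insert -ur- after the first vowel.
So lir → liunr.

liunr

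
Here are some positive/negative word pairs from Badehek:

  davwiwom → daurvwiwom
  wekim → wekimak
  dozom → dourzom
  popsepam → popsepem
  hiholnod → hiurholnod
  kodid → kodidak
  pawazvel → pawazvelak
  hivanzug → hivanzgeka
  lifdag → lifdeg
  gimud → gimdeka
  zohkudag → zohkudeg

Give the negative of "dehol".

deurhol

dozom and popsepam both end in -m yet inflect differently (dourzom, popsepem), so the final letter is not what conditions the rule; the last vowel is.
"dehol" has last vowel 'o'. The stems whose last vowel is 'o' (hiholnod → hiurholnod, dozom → dourzom, davwiwom → daurvwiwom) insert -ur- after the first vowel.
The other patterns: stems whose last vowel is 'a' change the last vowel to 'e'; stems whose last vowel is 'u' delete the last vowel and add -eka; stems whose last vowel is 'e' or 'i' add -ak.
So dehol → deurhol.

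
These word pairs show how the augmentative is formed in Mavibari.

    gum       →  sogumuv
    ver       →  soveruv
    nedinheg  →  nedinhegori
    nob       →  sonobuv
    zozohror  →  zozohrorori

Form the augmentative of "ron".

"ron" has 1 vowel. The stems with 1 vowel (gum → sogumuv, nob → sonobuv, ver → soveruv) add so- … -uv around the stem.
So ron → soronuv.

soronuv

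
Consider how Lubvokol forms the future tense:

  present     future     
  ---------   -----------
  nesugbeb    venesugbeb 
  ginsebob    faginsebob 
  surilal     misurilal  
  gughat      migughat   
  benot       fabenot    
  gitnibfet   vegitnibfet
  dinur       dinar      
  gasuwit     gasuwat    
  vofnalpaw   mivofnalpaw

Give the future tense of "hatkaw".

mihatkaw

gughat and benot both end in -t yet inflect differently (migughat, fabenot), so the final letter is not what conditions the rule; the last vowel is.
"hatkaw" has last vowel 'a'. The stems whose last vowel is 'a' (vofnalpaw → mivofnalpaw, gughat → migughat, surilal → misurilal) add the prefix mi-.
The other patterns: stems whose last vowel is 'o' add the prefix fa-; stems whose last vowel is 'i' or 'u' change the last vowel to 'a'; stems whose last vowel is 'e' add the prefix ve-.
So hatkaw → mihatkaw.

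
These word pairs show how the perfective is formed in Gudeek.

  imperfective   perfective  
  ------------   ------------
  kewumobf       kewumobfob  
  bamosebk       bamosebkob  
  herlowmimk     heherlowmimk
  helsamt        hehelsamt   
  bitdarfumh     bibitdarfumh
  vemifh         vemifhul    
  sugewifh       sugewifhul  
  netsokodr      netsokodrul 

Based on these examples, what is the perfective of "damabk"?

damabkob

bamosebk and herlowmimk both end in -k yet inflect differently (bamosebkob, heherlowmimk), so the final letter is not what conditions the rule; the second-to-last letter is.
"damabk" has second-to-last letter 'b'. The stems whose second-to-last letter is 'b' (kewumobf → kewumobfob, bamosebk → bamosebkob) add -ob.
The other patterns: stems whose second-to-last letter is 'm' repeat the first consonant+vowel as a prefix; stems whose second-to-last letter is 'd' or 'f' add -ul.
So damabk → damabkob.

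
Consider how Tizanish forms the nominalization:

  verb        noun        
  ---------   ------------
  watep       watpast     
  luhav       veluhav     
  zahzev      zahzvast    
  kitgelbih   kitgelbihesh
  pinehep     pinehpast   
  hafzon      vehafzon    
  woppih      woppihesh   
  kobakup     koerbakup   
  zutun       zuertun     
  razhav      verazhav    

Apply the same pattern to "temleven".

zutun and hafzon both end in -n yet inflect differently (zuertun, vehafzon), so the final letter is not what conditions the rule; the last vowel is.
"temleven" has last vowel 'e'. The stems whose last vowel is 'e' (pinehep → pinehpast, watep → watpast, zahzev → zahzvast) delete the last vowel and add -ast.
So temleven → temlevnast.

temlevnast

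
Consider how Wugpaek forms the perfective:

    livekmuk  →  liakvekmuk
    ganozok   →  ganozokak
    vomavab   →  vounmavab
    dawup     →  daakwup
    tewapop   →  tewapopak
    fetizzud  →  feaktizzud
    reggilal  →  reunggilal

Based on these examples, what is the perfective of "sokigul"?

"sokigul" has last vowel 'u'. The stems whose last vowel is 'u' (fetizzud → feaktizzud, livekmuk → liakvekmuk, dawup → daakwup) insert -ak- after the first vowel.
The other patterns: stems whose last vowel is 'a' insert -un- after the first vowel; stems whose last vowel is 'o' add -ak.
So sokigul → soakkigul.

soakkigul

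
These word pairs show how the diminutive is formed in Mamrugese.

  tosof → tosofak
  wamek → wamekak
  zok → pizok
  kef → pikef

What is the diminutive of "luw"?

"luw" has 1 vowel. The stems with 1 vowel (zok → pizok, kef → pikef) add the prefix pi-.
The other pattern: stems with 2 vowels add -ak.
So luw → piluw.

piluw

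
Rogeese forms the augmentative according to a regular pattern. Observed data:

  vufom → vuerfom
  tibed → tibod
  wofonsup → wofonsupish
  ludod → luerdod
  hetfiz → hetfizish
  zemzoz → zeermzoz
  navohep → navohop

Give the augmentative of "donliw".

donliwish

ludod and tibed both end in -d yet inflect differently (luerdod, tibod), so the final letter is not what conditions the rule; the last vowel is.
"donliw" has last vowel 'i'. The one such stem in the data (hetfiz → hetfizish) adds -ish, so the same rule applies.
The other patterns: stems whose last vowel is 'o' insert -er- after the first vowel; stems whose last vowel is 'e' change the last vowel to 'o'.
So donliw → donliwish.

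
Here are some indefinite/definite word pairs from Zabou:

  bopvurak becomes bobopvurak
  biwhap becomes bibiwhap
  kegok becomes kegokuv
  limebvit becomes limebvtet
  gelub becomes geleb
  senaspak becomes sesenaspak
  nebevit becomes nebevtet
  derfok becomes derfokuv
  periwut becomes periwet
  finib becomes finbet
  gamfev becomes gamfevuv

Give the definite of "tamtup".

periwut and limebvit both end in -t yet inflect differently (periwet, limebvtet), so the final letter is not what conditions the rule; the last vowel is.
"tamtup" has last vowel 'u'. The stems whose last vowel is 'u' (gelub → geleb, periwut → periwet) change the last vowel to 'e'.
So tamtup → tamtep.

tamtep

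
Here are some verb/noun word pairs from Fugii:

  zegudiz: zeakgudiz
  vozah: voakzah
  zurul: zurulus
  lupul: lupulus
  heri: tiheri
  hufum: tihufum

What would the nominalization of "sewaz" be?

seakwaz

zegudiz and heri both have last vowel 'i' yet inflect differently (zeakgudiz, tiheri), so the last vowel is not what conditions the rule; the final letter is.
"sewaz" ends in -z. The one such stem in the data (zegudiz → zeakgudiz) inserts -ak- after the first vowel (as does vozah), so the same rule applies.
The other patterns: stems ending in -l add -us; stems ending in -i or -m add the prefix ti-.
So sewaz → seakwaz.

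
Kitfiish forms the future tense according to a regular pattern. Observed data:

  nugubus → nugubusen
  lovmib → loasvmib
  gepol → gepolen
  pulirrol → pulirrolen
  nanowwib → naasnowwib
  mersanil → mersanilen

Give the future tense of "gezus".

nanowwib and mersanil both have last vowel 'i' yet inflect differently (naasnowwib, mersanilen), so the last vowel is not what conditions the rule; the final letter is.
"gezus" ends in -s. The one such stem in the data (nugubus → nugubusen) adds -en, so the same rule applies.
So gezus → gezusen.

gezusen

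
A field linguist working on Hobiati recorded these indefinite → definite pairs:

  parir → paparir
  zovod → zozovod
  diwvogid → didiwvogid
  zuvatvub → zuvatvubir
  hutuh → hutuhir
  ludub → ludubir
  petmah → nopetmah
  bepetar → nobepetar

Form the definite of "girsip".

hutuh and petmah both end in -h yet inflect differently (hutuhir, nopetmah), so the final letter is not what conditions the rule; the last vowel is.
"girsip" has last vowel 'i'. The stems whose last vowel is 'i' (parir → paparir, diwvogid → didiwvogid) repeat the first consonant+vowel as a prefix.
So girsip → gigirsip.

gigirsip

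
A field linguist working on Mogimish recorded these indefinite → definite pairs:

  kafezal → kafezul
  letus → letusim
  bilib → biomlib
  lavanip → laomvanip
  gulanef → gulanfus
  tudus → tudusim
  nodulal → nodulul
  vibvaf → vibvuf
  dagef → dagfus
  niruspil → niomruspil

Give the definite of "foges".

fogsus

vibvaf and gulanef both end in -f yet inflect differently (vibvuf, gulanfus), so the final letter is not what conditions the rule; the last vowel is.
"foges" has last vowel 'e'. The stems whose last vowel is 'e' (gulanef → gulanfus, dagef → dagfus) delete the last vowel and add -us.
The other patterns: stems whose last vowel is 'a' change the last vowel to 'u'; stems whose last vowel is 'u' add -im; stems whose last vowel is 'i' insert -om- after the first vowel.
So foges → fogsus.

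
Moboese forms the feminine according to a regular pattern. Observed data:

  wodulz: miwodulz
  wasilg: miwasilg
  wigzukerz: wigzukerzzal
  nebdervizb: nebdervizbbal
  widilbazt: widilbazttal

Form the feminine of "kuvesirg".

wodulz and wigzukerz both end in -z yet inflect differently (miwodulz, wigzukerzzal), so the final letter is not what conditions the rule; the second-to-last letter is.
"kuvesirg" has second-to-last letter 'r'. The one such stem in the data (wigzukerz → wigzukerzzal) doubles the final consonant and adds -al (as do nebdervizb, widilbazt), so the same rule applies.
So kuvesirg → kuvesirggal.

kuvesirggal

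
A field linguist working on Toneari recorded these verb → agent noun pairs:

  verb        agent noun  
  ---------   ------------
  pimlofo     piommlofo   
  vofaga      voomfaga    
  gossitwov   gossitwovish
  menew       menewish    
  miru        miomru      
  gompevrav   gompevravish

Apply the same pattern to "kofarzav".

vofaga and gompevrav both have last vowel 'a' yet inflect differently (voomfaga, gompevravish), so the last vowel is not what conditions the rule; whether the stem ends in a vowel or a consonant is.
"kofarzav" ends in a consonant. The stems ending in a consonant (gompevrav → gompevravish, menew → menewish, gossitwov → gossitwovish) add -ish.
So kofarzav → kofarzavish.

kofarzavish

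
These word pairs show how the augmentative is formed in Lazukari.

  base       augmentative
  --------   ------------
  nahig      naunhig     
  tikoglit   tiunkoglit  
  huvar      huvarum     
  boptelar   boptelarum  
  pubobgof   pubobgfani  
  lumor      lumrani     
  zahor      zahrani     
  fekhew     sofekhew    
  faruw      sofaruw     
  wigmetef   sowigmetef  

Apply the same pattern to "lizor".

huvar and lumor both end in -r yet inflect differently (huvarum, lumrani), so the final letter is not what conditions the rule; the last vowel is.
"lizor" has last vowel 'o'. The stems whose last vowel is 'o' (pubobgof → pubobgfani, lumor → lumrani, zahor → zahrani) delete the last vowel and add -ani.
So lizor → lizrani.

lizrani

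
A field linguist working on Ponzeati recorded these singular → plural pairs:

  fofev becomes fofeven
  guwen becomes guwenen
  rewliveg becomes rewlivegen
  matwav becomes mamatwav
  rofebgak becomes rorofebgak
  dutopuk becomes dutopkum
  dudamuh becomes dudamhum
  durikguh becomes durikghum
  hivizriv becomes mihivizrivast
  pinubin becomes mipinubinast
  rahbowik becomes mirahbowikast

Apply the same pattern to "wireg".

fofev and matwav both end in -v yet inflect differently (fofeven, mamatwav), so the final letter is not what conditions the rule; the last vowel is.
"wireg" has last vowel 'e'. The stems whose last vowel is 'e' (fofev → fofeven, guwen → guwenen, rewliveg → rewlivegen) add -en.
The other patterns: stems whose last vowel is 'a' repeat the first consonant+vowel as a prefix; stems whose last vowel is 'u' delete the last vowel and add -um; stems whose last vowel is 'i' add mi- … -ast around the stem.
So wireg → wiregen.

wiregen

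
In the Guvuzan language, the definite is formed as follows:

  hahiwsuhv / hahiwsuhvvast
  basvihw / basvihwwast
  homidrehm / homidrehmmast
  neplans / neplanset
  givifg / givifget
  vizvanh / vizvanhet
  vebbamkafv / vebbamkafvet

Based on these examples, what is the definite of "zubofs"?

zubofset

hahiwsuhv and vebbamkafv both end in -v yet inflect differently (hahiwsuhvvast, vebbamkafvet), so the final letter is not what conditions the rule; the second-to-last letter is.
"zubofs" has second-to-last letter 'f'. The stems whose second-to-last letter is 'f' (givifg → givifget, vebbamkafv → vebbamkafvet) add -et.
The other pattern: stems whose second-to-last letter is 'h' double the final consonant and add -ast.
So zubofs → zubofset.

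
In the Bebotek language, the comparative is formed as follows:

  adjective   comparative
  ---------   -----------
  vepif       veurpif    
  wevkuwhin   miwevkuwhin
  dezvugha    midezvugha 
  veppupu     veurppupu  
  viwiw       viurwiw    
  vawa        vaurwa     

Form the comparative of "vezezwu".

vawa and dezvugha both end in -a yet inflect differently (vaurwa, midezvugha), so the final letter is not what conditions the rule; the first letter is.
"vezezwu" begins with v-. The stems beginning with v- (vawa → vaurwa, veppupu → veurppupu, viwiw → viurwiw) insert -ur- after the first vowel.
So vezezwu → veurzezwu.

veurzezwu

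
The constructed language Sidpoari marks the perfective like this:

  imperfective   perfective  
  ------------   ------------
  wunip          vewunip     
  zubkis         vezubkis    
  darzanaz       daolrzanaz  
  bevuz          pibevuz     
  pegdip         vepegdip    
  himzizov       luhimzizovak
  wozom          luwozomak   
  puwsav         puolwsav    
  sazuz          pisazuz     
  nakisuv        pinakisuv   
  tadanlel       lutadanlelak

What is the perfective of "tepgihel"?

"tepgihel" has last vowel 'e'. The one such stem in the data (tadanlel → lutadanlelak) adds lu- … -ak around the stem, so the same rule applies.
The other patterns: stems whose last vowel is 'i' add the prefix ve-; stems whose last vowel is 'u' add the prefix pi-; stems whose last vowel is 'a' insert -ol- after the first vowel.
So tepgihel → lutepgihelak.

lutepgihelak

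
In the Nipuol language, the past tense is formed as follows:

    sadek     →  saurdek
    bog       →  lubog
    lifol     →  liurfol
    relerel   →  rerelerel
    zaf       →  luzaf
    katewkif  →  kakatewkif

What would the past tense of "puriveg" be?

"puriveg" has 3 vowels. The stems with 3 vowels (katewkif → kakatewkif, relerel → rerelerel) repeat the first consonant+vowel as a prefix.
So puriveg → pupuriveg.

pupuriveg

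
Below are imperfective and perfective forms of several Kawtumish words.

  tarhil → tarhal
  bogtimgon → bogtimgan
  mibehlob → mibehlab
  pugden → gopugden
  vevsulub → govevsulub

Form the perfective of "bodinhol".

"bodinhol" has last vowel 'o'. The stems whose last vowel is 'o' (bogtimgon → bogtimgan, mibehlob → mibehlab) change the last vowel to 'a'.
So bodinhol → bodinhal.

bodinhal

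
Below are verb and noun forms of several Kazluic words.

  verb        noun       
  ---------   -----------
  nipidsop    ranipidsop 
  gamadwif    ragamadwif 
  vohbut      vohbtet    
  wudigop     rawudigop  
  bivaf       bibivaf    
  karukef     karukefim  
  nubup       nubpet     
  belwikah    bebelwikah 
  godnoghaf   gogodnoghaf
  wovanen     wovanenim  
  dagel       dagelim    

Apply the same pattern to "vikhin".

gamadwif and karukef both end in -f yet inflect differently (ragamadwif, karukefim), so the final letter is not what conditions the rule; the last vowel is.
"vikhin" has last vowel 'i'. The one such stem in the data (gamadwif → ragamadwif) adds the prefix ra-, so the same rule applies.
The other patterns: stems whose last vowel is 'e' add -im; stems whose last vowel is 'u' delete the last vowel and add -et; stems whose last vowel is 'a' repeat the first consonant+vowel as a prefix.
So vikhin → ravikhin.

ravikhin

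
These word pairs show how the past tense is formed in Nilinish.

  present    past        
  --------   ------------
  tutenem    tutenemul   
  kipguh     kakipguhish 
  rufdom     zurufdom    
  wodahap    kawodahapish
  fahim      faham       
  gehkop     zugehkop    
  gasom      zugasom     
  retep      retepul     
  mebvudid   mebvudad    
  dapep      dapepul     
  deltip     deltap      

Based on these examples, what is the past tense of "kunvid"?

kunvad

"kunvid" has last vowel 'i'. The stems whose last vowel is 'i' (fahim → faham, deltip → deltap, mebvudid → mebvudad) change the last vowel to 'a'.
So kunvid → kunvad.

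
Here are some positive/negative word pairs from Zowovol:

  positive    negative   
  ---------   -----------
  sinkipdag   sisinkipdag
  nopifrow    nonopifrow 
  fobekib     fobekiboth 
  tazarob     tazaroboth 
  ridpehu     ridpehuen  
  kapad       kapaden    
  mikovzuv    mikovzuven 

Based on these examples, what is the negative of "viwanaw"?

nopifrow and tazarob both have last vowel 'o' yet inflect differently (nonopifrow, tazaroboth), so the last vowel is not what conditions the rule; the final letter is.
"viwanaw" ends in -w. The one such stem in the data (nopifrow → nonopifrow) repeats the first consonant+vowel as a prefix (as does sinkipdag), so the same rule applies.
The other patterns: stems ending in -b add -oth; stems ending in -d, -u or -v add -en.
So viwanaw → viviwanaw.

viviwanaw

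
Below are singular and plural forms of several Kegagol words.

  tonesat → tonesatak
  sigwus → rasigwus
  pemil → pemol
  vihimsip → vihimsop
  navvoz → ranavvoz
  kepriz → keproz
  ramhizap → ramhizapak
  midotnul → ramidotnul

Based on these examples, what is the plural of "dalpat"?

ramhizap and vihimsip both end in -p yet inflect differently (ramhizapak, vihimsop), so the final letter is not what conditions the rule; the last vowel is.
"dalpat" has last vowel 'a'. The stems whose last vowel is 'a' (tonesat → tonesatak, ramhizap → ramhizapak) add -ak.
The other patterns: stems whose last vowel is 'i' change the last vowel to 'o'; stems whose last vowel is 'o' or 'u' add the prefix ra-.
So dalpat → dalpatak.

dalpatak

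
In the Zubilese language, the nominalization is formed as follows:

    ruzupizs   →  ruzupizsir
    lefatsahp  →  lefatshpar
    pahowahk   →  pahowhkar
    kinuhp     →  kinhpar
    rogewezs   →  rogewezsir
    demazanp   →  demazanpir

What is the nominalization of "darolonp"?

lefatsahp and demazanp both end in -p yet inflect differently (lefatshpar, demazanpir), so the final letter is not what conditions the rule; the second-to-last letter is.
"darolonp" has second-to-last letter 'n'. The one such stem in the data (demazanp → demazanpir) adds -ir, so the same rule applies.
The other pattern: stems whose second-to-last letter is 'h' delete the last vowel and add -ar.
So darolonp → darolonpir.

darolonpir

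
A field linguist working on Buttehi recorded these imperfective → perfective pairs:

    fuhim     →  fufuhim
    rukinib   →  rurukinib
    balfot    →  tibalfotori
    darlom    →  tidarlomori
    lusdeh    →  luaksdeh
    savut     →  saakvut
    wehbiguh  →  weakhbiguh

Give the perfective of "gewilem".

geakwilem

"gewilem" has last vowel 'e'. The one such stem in the data (lusdeh → luaksdeh) inserts -ak- after the first vowel (as do savut, wehbiguh), so the same rule applies.
The other patterns: stems whose last vowel is 'i' repeat the first consonant+vowel as a prefix; stems whose last vowel is 'o' add ti- … -ori around the stem.
So gewilem → geakwilem.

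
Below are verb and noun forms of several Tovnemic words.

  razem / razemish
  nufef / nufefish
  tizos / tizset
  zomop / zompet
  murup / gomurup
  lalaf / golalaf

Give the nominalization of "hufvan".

gohufvan

"hufvan" has last vowel 'a'. The one such stem in the data (lalaf → golalaf) adds the prefix go-, so the same rule applies.
The other patterns: stems whose last vowel is 'e' add -ish; stems whose last vowel is 'o' delete the last vowel and add -et.
So hufvan → gohufvan.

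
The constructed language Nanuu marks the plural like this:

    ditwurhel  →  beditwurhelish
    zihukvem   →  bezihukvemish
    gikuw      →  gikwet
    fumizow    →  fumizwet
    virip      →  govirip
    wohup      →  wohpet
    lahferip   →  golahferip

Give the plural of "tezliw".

virip and wohup both end in -p yet inflect differently (govirip, wohpet), so the final letter is not what conditions the rule; the last vowel is.
"tezliw" has last vowel 'i'. The stems whose last vowel is 'i' (virip → govirip, lahferip → golahferip) add the prefix go-.
The other patterns: stems whose last vowel is 'e' add be- … -ish around the stem; stems whose last vowel is 'o' or 'u' delete the last vowel and add -et.
So tezliw → gotezliw.

gotezliw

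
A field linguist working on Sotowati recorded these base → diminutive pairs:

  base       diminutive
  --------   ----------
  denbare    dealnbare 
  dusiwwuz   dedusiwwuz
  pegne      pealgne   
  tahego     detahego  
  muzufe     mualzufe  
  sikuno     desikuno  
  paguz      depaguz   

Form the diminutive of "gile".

pegne and paguz both begin with p- yet inflect differently (pealgne, depaguz), so the first letter is not what conditions the rule; the final letter is.
"gile" ends in -e. The stems ending in -e (pegne → pealgne, denbare → dealnbare, muzufe → mualzufe) insert -al- after the first vowel.
So gile → gialle.

gialle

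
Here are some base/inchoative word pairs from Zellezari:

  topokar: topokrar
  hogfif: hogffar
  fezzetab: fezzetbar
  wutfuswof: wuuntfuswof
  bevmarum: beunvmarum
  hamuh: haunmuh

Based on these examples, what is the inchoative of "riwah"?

wutfuswof and hogfif both end in -f yet inflect differently (wuuntfuswof, hogffar), so the final letter is not what conditions the rule; the last vowel is.
"riwah" has last vowel 'a'. The stems whose last vowel is 'a' (fezzetab → fezzetbar, topokar → topokrar) delete the last vowel and add -ar.
The other pattern: stems whose last vowel is 'o' or 'u' insert -un- after the first vowel.
So riwah → riwhar.

riwhar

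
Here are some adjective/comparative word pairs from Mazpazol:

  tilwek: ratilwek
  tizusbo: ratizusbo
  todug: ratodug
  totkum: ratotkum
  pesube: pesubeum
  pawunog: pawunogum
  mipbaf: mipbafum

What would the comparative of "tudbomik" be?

ratudbomik

todug and pawunog both end in -g yet inflect differently (ratodug, pawunogum), so the final letter is not what conditions the rule; the first letter is.
"tudbomik" begins with t-. The stems beginning with t- (tilwek → ratilwek, tizusbo → ratizusbo, todug → ratodug) add the prefix ra-.
So tudbomik → ratudbomik.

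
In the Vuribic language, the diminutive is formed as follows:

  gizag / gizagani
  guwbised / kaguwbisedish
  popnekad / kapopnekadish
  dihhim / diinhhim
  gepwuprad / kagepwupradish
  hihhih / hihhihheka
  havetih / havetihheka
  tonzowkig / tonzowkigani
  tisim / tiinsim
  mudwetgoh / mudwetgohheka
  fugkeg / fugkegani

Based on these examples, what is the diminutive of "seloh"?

selohheka

dihhim and tonzowkig both have last vowel 'i' yet inflect differently (diinhhim, tonzowkigani), so the last vowel is not what conditions the rule; the final letter is.
"seloh" ends in -h. The stems ending in -h (hihhih → hihhihheka, havetih → havetihheka, mudwetgoh → mudwetgohheka) double the final consonant and add -eka.
So seloh → selohheka.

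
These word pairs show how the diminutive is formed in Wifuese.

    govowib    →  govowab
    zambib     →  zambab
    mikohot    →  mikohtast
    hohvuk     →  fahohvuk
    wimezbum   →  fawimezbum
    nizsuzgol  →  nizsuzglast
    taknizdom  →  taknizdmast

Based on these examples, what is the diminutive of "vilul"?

taknizdom and wimezbum both end in -m yet inflect differently (taknizdmast, fawimezbum), so the final letter is not what conditions the rule; the last vowel is.
"vilul" has last vowel 'u'. The stems whose last vowel is 'u' (hohvuk → fahohvuk, wimezbum → fawimezbum) add the prefix fa-.
The other patterns: stems whose last vowel is 'i' change the last vowel to 'a'; stems whose last vowel is 'o' delete the last vowel and add -ast.
So vilul → favilul.

favilul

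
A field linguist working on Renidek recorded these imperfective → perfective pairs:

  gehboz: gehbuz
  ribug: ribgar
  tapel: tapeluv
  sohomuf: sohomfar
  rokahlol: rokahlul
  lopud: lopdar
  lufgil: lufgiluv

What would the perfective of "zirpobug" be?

zirpobgar

rokahlol and tapel both end in -l yet inflect differently (rokahlul, tapeluv), so the final letter is not what conditions the rule; the last vowel is.
"zirpobug" has last vowel 'u'. The stems whose last vowel is 'u' (sohomuf → sohomfar, ribug → ribgar, lopud → lopdar) delete the last vowel and add -ar.
So zirpobug → zirpobgar.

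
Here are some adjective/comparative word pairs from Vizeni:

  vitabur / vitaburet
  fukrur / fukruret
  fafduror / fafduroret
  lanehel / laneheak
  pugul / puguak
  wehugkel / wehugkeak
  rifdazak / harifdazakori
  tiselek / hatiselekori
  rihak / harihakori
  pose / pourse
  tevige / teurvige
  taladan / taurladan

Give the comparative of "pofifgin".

pourfifgin

vitabur and pugul both have last vowel 'u' yet inflect differently (vitaburet, puguak), so the last vowel is not what conditions the rule; the final letter is.
"pofifgin" ends in -n. The one such stem in the data (taladan → taurladan) inserts -ur- after the first vowel (as do pose, tevige), so the same rule applies.
The other patterns: stems ending in -r add -et; stems ending in -l drop the final letter and add -ak; stems ending in -k add ha- … -ori around the stem.
So pofifgin → pourfifgin.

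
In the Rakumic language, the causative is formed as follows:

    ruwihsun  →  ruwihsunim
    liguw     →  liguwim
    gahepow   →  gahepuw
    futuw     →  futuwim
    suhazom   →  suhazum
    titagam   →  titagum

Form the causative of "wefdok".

futuw and gahepow both end in -w yet inflect differently (futuwim, gahepuw), so the final letter is not what conditions the rule; the last vowel is.
"wefdok" has last vowel 'o'. The stems whose last vowel is 'o' (gahepow → gahepuw, suhazom → suhazum) change the last vowel to 'u'.
So wefdok → wefduk.

wefduk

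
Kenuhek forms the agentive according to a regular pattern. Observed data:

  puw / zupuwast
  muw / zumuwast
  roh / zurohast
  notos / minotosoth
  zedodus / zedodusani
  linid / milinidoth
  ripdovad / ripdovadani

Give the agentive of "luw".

zuluwast

notos and zedodus both end in -s yet inflect differently (minotosoth, zedodusani), so the final letter is not what conditions the rule; the number of vowels is.
"luw" has 1 vowel. The stems with 1 vowel (puw → zupuwast, roh → zurohast, muw → zumuwast) add zu- … -ast around the stem.
The other patterns: stems with 2 vowels add mi- … -oth around the stem; stems with 3 vowels add -ani.
So luw → zuluwast.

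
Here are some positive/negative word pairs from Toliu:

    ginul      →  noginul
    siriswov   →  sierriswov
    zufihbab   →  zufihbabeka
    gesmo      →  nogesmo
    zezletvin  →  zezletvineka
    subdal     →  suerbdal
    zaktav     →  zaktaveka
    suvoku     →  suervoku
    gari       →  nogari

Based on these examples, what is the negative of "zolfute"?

zolfuteeka

"zolfute" begins with z-. The stems beginning with z- (zezletvin → zezletvineka, zufihbab → zufihbabeka, zaktav → zaktaveka) add -eka.
So zolfute → zolfuteeka.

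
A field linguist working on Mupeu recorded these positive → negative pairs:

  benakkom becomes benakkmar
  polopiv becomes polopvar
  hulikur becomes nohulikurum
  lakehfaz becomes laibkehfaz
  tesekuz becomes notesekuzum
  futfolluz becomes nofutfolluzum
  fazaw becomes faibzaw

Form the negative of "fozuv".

tesekuz and lakehfaz both end in -z yet inflect differently (notesekuzum, laibkehfaz), so the final letter is not what conditions the rule; the last vowel is.
"fozuv" has last vowel 'u'. The stems whose last vowel is 'u' (hulikur → nohulikurum, tesekuz → notesekuzum, futfolluz → nofutfolluzum) add no- … -um around the stem.
So fozuv → nofozuvum.

nofozuvum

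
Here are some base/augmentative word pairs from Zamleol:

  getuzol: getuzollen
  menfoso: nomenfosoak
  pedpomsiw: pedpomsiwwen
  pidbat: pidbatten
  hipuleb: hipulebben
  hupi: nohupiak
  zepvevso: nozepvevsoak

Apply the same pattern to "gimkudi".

nogimkudiak

hupi and pedpomsiw both have last vowel 'i' yet inflect differently (nohupiak, pedpomsiwwen), so the last vowel is not what conditions the rule; whether the stem ends in a vowel or a consonant is.
"gimkudi" ends in a vowel. The stems ending in a vowel (menfoso → nomenfosoak, zepvevso → nozepvevsoak, hupi → nohupiak) add no- … -ak around the stem.
The other pattern: stems ending in a consonant double the final consonant and add -en.
So gimkudi → nogimkudiak.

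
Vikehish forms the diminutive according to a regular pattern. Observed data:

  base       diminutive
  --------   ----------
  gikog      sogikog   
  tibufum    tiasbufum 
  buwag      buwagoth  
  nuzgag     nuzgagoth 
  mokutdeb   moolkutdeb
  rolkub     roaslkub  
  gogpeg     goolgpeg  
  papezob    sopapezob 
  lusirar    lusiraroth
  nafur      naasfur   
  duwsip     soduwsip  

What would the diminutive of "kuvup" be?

"kuvup" has last vowel 'u'. The stems whose last vowel is 'u' (rolkub → roaslkub, nafur → naasfur, tibufum → tiasbufum) insert -as- after the first vowel.
So kuvup → kuasvup.

kuasvup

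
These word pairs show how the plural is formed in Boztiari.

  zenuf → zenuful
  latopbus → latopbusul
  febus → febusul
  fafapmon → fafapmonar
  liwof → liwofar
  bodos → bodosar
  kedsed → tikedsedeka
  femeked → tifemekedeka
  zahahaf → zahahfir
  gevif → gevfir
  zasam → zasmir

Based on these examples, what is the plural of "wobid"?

wobdir

zenuf and liwof both end in -f yet inflect differently (zenuful, liwofar), so the final letter is not what conditions the rule; the last vowel is.
"wobid" has last vowel 'i'. The one such stem in the data (gevif → gevfir) deletes the last vowel and adds -ir (as do zahahaf, zasam), so the same rule applies.
The other patterns: stems whose last vowel is 'u' add -ul; stems whose last vowel is 'o' add -ar; stems whose last vowel is 'e' add ti- … -eka around the stem.
So wobid → wobdir.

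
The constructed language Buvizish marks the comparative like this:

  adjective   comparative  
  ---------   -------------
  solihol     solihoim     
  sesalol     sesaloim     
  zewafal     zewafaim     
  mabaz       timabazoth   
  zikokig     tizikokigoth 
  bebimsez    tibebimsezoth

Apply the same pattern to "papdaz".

zewafal and mabaz both have last vowel 'a' yet inflect differently (zewafaim, timabazoth), so the last vowel is not what conditions the rule; the final letter is.
"papdaz" ends in -z. The stems ending in -z (mabaz → timabazoth, bebimsez → tibebimsezoth) add ti- … -oth around the stem.
The other pattern: stems ending in -l drop the final letter and add -im.
So papdaz → tipapdazoth.

tipapdazoth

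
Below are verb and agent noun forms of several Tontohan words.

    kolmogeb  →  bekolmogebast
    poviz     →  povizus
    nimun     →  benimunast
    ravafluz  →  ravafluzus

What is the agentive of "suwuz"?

suwuzus

nimun and ravafluz both have last vowel 'u' yet inflect differently (benimunast, ravafluzus), so the last vowel is not what conditions the rule; the final letter is.
"suwuz" ends in -z. The stems ending in -z (ravafluz → ravafluzus, poviz → povizus) add -us.
So suwuz → suwuzus.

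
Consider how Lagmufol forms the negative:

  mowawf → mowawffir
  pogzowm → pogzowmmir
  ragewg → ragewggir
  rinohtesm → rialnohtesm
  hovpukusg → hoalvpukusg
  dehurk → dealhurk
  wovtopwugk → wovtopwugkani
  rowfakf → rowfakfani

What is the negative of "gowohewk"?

pogzowm and rinohtesm both end in -m yet inflect differently (pogzowmmir, rialnohtesm), so the final letter is not what conditions the rule; the second-to-last letter is.
"gowohewk" has second-to-last letter 'w'. The stems whose second-to-last letter is 'w' (mowawf → mowawffir, pogzowm → pogzowmmir, ragewg → ragewggir) double the final consonant and add -ir.
So gowohewk → gowohewkkir.

gowohewkkir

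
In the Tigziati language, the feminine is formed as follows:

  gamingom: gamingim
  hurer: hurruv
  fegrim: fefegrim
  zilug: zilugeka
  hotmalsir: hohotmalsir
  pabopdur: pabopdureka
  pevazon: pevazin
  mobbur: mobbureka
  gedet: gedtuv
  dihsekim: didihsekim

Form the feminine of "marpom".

gamingom and fegrim both end in -m yet inflect differently (gamingim, fefegrim), so the final letter is not what conditions the rule; the last vowel is.
"marpom" has last vowel 'o'. The stems whose last vowel is 'o' (pevazon → pevazin, gamingom → gamingim) change the last vowel to 'i'.
So marpom → marpim.

marpim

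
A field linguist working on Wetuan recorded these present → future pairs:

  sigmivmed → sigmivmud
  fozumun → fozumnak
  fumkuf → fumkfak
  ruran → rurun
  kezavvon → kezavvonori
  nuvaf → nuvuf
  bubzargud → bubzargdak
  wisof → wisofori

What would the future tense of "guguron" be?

kezavvon and fozumun both end in -n yet inflect differently (kezavvonori, fozumnak), so the final letter is not what conditions the rule; the last vowel is.
"guguron" has last vowel 'o'. The stems whose last vowel is 'o' (wisof → wisofori, kezavvon → kezavvonori) add -ori.
The other patterns: stems whose last vowel is 'u' delete the last vowel and add -ak; stems whose last vowel is 'a' or 'e' change the last vowel to 'u'.
So guguron → guguronori.

guguronori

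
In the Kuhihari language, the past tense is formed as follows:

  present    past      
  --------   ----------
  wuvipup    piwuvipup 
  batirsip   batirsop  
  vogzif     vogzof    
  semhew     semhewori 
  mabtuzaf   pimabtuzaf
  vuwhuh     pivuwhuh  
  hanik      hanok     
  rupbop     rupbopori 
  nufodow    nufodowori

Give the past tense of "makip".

makop

batirsip and rupbop both end in -p yet inflect differently (batirsop, rupbopori), so the final letter is not what conditions the rule; the last vowel is.
"makip" has last vowel 'i'. The stems whose last vowel is 'i' (hanik → hanok, vogzif → vogzof, batirsip → batirsop) change the last vowel to 'o'.
So makip → makop.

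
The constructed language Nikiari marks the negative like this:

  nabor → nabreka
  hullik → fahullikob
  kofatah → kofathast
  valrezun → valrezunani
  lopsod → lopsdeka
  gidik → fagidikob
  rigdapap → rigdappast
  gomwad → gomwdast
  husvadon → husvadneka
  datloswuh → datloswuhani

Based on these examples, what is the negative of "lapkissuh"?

valrezun and husvadon both end in -n yet inflect differently (valrezunani, husvadneka), so the final letter is not what conditions the rule; the last vowel is.
"lapkissuh" has last vowel 'u'. The stems whose last vowel is 'u' (valrezun → valrezunani, datloswuh → datloswuhani) add -ani.
So lapkissuh → lapkissuhani.

lapkissuhani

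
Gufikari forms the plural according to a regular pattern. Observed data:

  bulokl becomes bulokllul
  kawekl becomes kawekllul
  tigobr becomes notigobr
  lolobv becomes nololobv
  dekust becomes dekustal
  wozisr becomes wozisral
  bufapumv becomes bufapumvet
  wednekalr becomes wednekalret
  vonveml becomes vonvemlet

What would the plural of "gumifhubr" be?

nogumifhubr

tigobr and wozisr both end in -r yet inflect differently (notigobr, wozisral), so the final letter is not what conditions the rule; the second-to-last letter is.
"gumifhubr" has second-to-last letter 'b'. The stems whose second-to-last letter is 'b' (tigobr → notigobr, lolobv → nololobv) add the prefix no-.
So gumifhubr → nogumifhubr.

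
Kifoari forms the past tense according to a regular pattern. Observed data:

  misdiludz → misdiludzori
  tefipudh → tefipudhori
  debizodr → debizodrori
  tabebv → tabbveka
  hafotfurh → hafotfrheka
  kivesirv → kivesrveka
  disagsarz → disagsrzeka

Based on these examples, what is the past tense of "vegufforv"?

veguffrveka

"vegufforv" has second-to-last letter 'r'. The stems whose second-to-last letter is 'r' (hafotfurh → hafotfrheka, kivesirv → kivesrveka, disagsarz → disagsrzeka) delete the last vowel and add -eka.
So vegufforv → veguffrveka.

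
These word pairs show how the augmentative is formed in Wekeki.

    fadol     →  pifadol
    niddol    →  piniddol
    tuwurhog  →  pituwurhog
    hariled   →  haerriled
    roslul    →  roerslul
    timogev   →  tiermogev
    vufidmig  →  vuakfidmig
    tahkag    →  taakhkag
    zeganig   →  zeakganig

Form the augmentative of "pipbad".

fadol and roslul both end in -l yet inflect differently (pifadol, roerslul), so the final letter is not what conditions the rule; the last vowel is.
"pipbad" has last vowel 'a'. The one such stem in the data (tahkag → taakhkag) inserts -ak- after the first vowel (as do vufidmig, zeganig), so the same rule applies.
The other patterns: stems whose last vowel is 'o' add the prefix pi-; stems whose last vowel is 'e' or 'u' insert -er- after the first vowel.
So pipbad → piakpbad.

piakpbad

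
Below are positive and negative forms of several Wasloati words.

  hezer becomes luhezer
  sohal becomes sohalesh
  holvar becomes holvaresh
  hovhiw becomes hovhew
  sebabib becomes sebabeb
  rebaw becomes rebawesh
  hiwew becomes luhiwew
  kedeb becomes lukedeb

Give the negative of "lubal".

lubalesh

holvar and hezer both end in -r yet inflect differently (holvaresh, luhezer), so the final letter is not what conditions the rule; the last vowel is.
"lubal" has last vowel 'a'. The stems whose last vowel is 'a' (rebaw → rebawesh, sohal → sohalesh, holvar → holvaresh) add -esh.
So lubal → lubalesh.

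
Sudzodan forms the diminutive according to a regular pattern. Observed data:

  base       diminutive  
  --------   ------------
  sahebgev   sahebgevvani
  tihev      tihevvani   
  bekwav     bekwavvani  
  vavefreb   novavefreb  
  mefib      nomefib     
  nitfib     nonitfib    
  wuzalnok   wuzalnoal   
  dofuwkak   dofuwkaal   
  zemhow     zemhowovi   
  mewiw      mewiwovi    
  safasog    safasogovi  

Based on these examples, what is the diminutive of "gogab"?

nogogab

"gogab" ends in -b. The stems ending in -b (vavefreb → novavefreb, mefib → nomefib, nitfib → nonitfib) add the prefix no-.
So gogab → nogogab.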